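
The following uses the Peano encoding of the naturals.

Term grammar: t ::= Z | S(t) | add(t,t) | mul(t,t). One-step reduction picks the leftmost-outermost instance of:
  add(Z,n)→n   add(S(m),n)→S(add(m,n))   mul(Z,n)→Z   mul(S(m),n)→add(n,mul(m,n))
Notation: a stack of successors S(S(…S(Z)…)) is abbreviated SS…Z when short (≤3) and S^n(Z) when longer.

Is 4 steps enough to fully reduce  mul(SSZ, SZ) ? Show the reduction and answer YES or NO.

Answer: NO — after 4 steps the term is S(add(SZ, mul(Z, SZ))), not yet normal

Reduction:
  start: mul(SSZ, SZ)
  step 1: add(SZ, mul(SZ, SZ))
  step 2: S(add(Z, mul(SZ, SZ)))
  step 3: S(mul(SZ, SZ))
  step 4: S(add(SZ, mul(Z, SZ)))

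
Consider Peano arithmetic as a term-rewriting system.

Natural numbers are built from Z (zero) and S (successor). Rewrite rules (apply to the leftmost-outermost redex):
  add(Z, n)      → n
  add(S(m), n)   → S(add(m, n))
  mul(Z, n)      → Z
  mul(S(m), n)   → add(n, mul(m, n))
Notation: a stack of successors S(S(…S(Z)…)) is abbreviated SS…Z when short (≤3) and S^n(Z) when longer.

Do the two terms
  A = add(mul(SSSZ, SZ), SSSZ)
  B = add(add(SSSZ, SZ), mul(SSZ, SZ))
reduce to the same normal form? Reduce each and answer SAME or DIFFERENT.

Term A:
  start: add(mul(SSSZ, SZ), SSSZ)
  step 1: add(add(SZ, mul(SSZ, SZ)), SSSZ)
  step 2: add(S(add(Z, mul(SSZ, SZ))), SSSZ)
  step 3: S(add(add(Z, mul(SSZ, SZ)), SSSZ))
  step 4: S(add(mul(SSZ, SZ), SSSZ))
  step 5: S(add(add(SZ, mul(SZ, SZ)), SSSZ))
  step 6: S(add(S(add(Z, mul(SZ, SZ))), SSSZ))
  step 7: S(S(add(add(Z, mul(SZ, SZ)), SSSZ)))
  step 8: S(S(add(mul(SZ, SZ), SSSZ)))
  step 9: S(S(add(add(SZ, mul(Z, SZ)), SSSZ)))
  step 10: S(S(add(S(add(Z, mul(Z, SZ))), SSSZ)))
  step 11: S(S(S(add(add(Z, mul(Z, SZ)), SSSZ))))
  step 12: S(S(S(add(mul(Z, SZ), SSSZ))))
  step 13: S(S(S(add(Z, SSSZ))))
  step 14: S^6(Z)

Term B:
  start: add(add(SSSZ, SZ), mul(SSZ, SZ))
  step 1: add(S(add(SSZ, SZ)), mul(SSZ, SZ))
  step 2: S(add(add(SSZ, SZ), mul(SSZ, SZ)))
  step 3: S(add(S(add(SZ, SZ)), mul(SSZ, SZ)))
  step 4: S(S(add(add(SZ, SZ), mul(SSZ, SZ))))
  step 5: S(S(add(S(add(Z, SZ)), mul(SSZ, SZ))))
  step 6: S(S(S(add(add(Z, SZ), mul(SSZ, SZ)))))
  step 7: S(S(S(add(SZ, mul(SSZ, SZ)))))
  step 8: S(S(S(S(add(Z, mul(SSZ, SZ))))))
  step 9: S(S(S(S(mul(SSZ, SZ)))))
  step 10: S(S(S(S(add(SZ, mul(SZ, SZ))))))
  step 11: S(S(S(S(S(add(Z, mul(SZ, SZ)))))))
  step 12: S(S(S(S(S(mul(SZ, SZ))))))
  step 13: S(S(S(S(S(add(SZ, mul(Z, SZ)))))))
  step 14: S(S(S(S(S(S(add(Z, mul(Z, SZ))))))))
  step 15: S(S(S(S(S(S(mul(Z, SZ)))))))
  step 16: S^6(Z)

Answer: SAME — A ⇓ S^6(Z), B ⇓ S^6(Z)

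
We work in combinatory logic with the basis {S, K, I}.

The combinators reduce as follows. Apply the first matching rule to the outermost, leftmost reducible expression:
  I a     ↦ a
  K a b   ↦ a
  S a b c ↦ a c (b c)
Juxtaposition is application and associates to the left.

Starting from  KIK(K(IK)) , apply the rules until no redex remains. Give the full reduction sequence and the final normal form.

Answer: normal form = KK  (in 3 steps)

Working:
  start: KIK(K(IK))
  [1] I(K(IK))
  [2] K(IK)
  [3] KK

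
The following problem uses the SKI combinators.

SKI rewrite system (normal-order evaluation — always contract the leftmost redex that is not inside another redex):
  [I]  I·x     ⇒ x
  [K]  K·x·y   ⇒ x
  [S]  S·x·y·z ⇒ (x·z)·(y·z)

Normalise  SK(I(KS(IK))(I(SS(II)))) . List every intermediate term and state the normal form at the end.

Answer: normal form = SK(S(SSI))  (in 4 steps)

Derivation:
  start: SK(I(KS(IK))(I(SS(II))))
  →1  SK(KS(IK)(I(SS(II))))
  →2  SK(S(I(SS(II))))
  →3  SK(S(SS(II)))
  →4  SK(S(SSI))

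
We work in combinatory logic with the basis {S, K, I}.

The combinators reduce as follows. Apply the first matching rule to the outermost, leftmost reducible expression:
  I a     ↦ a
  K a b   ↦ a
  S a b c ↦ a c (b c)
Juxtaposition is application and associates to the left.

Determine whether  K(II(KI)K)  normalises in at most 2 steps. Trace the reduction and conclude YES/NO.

Answer: NO — after 2 steps the term is K(KIK), not yet normal

Reduction:
  start: K(II(KI)K)
  step 1: K(I(KI)K)
  step 2: K(KIK)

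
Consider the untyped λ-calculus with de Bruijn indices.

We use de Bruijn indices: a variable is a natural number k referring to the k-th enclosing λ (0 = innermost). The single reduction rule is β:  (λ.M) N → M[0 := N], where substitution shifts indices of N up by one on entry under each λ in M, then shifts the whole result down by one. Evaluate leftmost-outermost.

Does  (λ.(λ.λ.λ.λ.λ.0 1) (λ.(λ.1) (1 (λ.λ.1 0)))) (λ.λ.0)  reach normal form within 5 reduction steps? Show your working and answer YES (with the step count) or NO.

  start: (λ.(λ.λ.λ.λ.λ.0 1) (λ.(λ.1) (1 (λ.λ.1 0)))) (λ.λ.0)
  [1] (λ.λ.λ.λ.λ.0 1) (λ.(λ.1) ((λ.λ.0) (λ.λ.1 0)))
  [2] λ.λ.λ.λ.0 1

Answer: YES — reaches normal form λ.λ.λ.λ.0 1 in 2 ≤ 5 steps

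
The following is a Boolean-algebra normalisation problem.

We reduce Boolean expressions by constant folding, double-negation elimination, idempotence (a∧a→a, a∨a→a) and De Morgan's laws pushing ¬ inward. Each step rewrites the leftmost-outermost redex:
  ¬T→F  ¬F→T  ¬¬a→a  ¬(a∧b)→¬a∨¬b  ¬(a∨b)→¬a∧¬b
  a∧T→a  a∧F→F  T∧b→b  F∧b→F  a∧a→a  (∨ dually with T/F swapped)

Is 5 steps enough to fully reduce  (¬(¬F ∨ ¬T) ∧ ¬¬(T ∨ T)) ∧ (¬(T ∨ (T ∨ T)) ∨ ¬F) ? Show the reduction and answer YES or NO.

  start: (¬(¬F ∨ ¬T) ∧ ¬¬(T ∨ T)) ∧ (¬(T ∨ (T ∨ T)) ∨ ¬F)
  →1  ((¬¬F ∧ ¬¬T) ∧ ¬¬(T ∨ T)) ∧ (¬(T ∨ (T ∨ T)) ∨ ¬F)
  →2  ((F ∧ ¬¬T) ∧ ¬¬(T ∨ T)) ∧ (¬(T ∨ (T ∨ T)) ∨ ¬F)
  →3  (F ∧ ¬¬(T ∨ T)) ∧ (¬(T ∨ (T ∨ T)) ∨ ¬F)
  →4  F ∧ (¬(T ∨ (T ∨ T)) ∨ ¬F)
  →5  F

Answer: YES — reaches normal form F in 5 ≤ 5 steps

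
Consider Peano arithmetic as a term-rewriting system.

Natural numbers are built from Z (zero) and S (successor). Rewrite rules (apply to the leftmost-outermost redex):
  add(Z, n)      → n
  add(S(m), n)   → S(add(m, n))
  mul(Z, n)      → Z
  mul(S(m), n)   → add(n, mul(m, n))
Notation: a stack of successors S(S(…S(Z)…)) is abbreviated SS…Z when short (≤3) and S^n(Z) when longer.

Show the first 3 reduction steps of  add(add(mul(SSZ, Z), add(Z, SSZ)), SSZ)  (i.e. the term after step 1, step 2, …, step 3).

  start: add(add(mul(SSZ, Z), add(Z, SSZ)), SSZ)
  →1  add(add(add(Z, mul(SZ, Z)), add(Z, SSZ)), SSZ)
  →2  add(add(mul(SZ, Z), add(Z, SSZ)), SSZ)
  →3  add(add(add(Z, mul(Z, Z)), add(Z, SSZ)), SSZ)

Answer: after 3 steps: add(add(add(Z, mul(Z, Z)), add(Z, SSZ)), SSZ)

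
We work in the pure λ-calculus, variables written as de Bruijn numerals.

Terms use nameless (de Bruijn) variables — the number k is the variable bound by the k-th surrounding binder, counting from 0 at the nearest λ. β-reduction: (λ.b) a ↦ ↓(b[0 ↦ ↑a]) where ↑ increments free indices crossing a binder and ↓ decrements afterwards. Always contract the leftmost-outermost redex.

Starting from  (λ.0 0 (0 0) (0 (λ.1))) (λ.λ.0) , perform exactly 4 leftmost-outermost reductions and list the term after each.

Answer: after 4 steps: (λ.0) ((λ.λ.0) (λ.λ.λ.0))

Reduction:
  start: (λ.0 0 (0 0) (0 (λ.1))) (λ.λ.0)
  →1  (λ.λ.0) (λ.λ.0) ((λ.λ.0) (λ.λ.0)) ((λ.λ.0) (λ.λ.λ.0))
  →2  (λ.0) ((λ.λ.0) (λ.λ.0)) ((λ.λ.0) (λ.λ.λ.0))
  →3  (λ.λ.0) (λ.λ.0) ((λ.λ.0) (λ.λ.λ.0))
  →4  (λ.0) ((λ.λ.0) (λ.λ.λ.0))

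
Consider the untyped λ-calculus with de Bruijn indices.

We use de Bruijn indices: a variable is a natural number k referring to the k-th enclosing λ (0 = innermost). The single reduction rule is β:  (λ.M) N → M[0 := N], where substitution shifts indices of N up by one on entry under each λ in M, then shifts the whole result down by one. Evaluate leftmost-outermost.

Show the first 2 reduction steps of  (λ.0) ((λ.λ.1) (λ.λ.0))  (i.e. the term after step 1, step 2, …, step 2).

Answer: after 2 steps: λ.λ.λ.0

Derivation:
  start: (λ.0) ((λ.λ.1) (λ.λ.0))
  →1  (λ.λ.1) (λ.λ.0)
  →2  λ.λ.λ.0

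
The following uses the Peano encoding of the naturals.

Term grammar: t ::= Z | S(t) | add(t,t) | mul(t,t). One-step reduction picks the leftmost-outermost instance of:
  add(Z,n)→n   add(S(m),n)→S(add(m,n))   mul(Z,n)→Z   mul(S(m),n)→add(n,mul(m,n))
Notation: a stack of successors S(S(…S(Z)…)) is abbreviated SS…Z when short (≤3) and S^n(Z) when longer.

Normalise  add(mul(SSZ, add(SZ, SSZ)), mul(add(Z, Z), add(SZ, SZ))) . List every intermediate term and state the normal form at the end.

  start: add(mul(SSZ, add(SZ, SSZ)), mul(add(Z, Z), add(SZ, SZ)))
  [1] add(add(add(SZ, SSZ), mul(SZ, add(SZ, SSZ))), mul(add(Z, Z), add(SZ, SZ)))
  [2] add(add(S(add(Z, SSZ)), mul(SZ, add(SZ, SSZ))), mul(add(Z, Z), add(SZ, SZ)))
  [3] add(S(add(add(Z, SSZ), mul(SZ, add(SZ, SSZ)))), mul(add(Z, Z), add(SZ, SZ)))
  [4] S(add(add(add(Z, SSZ), mul(SZ, add(SZ, SSZ))), mul(add(Z, Z), add(SZ, SZ))))
  [5] S(add(add(SSZ, mul(SZ, add(SZ, SSZ))), mul(add(Z, Z), add(SZ, SZ))))
  [6] S(add(S(add(SZ, mul(SZ, add(SZ, SSZ)))), mul(add(Z, Z), add(SZ, SZ))))
  [7] S(S(add(add(SZ, mul(SZ, add(SZ, SSZ))), mul(add(Z, Z), add(SZ, SZ)))))
  [8] S(S(add(S(add(Z, mul(SZ, add(SZ, SSZ)))), mul(add(Z, Z), add(SZ, SZ)))))
  [9] S(S(S(add(add(Z, mul(SZ, add(SZ, SSZ))), mul(add(Z, Z), add(SZ, SZ))))))
  [10] S(S(S(add(mul(SZ, add(SZ, SSZ)), mul(add(Z, Z), add(SZ, SZ))))))
  [11] S(S(S(add(add(add(SZ, SSZ), mul(Z, add(SZ, SSZ))), mul(add(Z, Z), add(SZ, SZ))))))
  [12] S(S(S(add(add(S(add(Z, SSZ)), mul(Z, add(SZ, SSZ))), mul(add(Z, Z), add(SZ, SZ))))))
  [13] S(S(S(add(S(add(add(Z, SSZ), mul(Z, add(SZ, SSZ)))), mul(add(Z, Z), add(SZ, SZ))))))
  [14] S(S(S(S(add(add(add(Z, SSZ), mul(Z, add(SZ, SSZ))), mul(add(Z, Z), add(SZ, SZ)))))))
  [15] S(S(S(S(add(add(SSZ, mul(Z, add(SZ, SSZ))), mul(add(Z, Z), add(SZ, SZ)))))))
  [16] S(S(S(S(add(S(add(SZ, mul(Z, add(SZ, SSZ)))), mul(add(Z, Z), add(SZ, SZ)))))))
  [17] S(S(S(S(S(add(add(SZ, mul(Z, add(SZ, SSZ))), mul(add(Z, Z), add(SZ, SZ))))))))
  [18] S(S(S(S(S(add(S(add(Z, mul(Z, add(SZ, SSZ)))), mul(add(Z, Z), add(SZ, SZ))))))))
  [19] S(S(S(S(S(S(add(add(Z, mul(Z, add(SZ, SSZ))), mul(add(Z, Z), add(SZ, SZ)))))))))
  [20] S(S(S(S(S(S(add(mul(Z, add(SZ, SSZ)), mul(add(Z, Z), add(SZ, SZ)))))))))
  [21] S(S(S(S(S(S(add(Z, mul(add(Z, Z), add(SZ, SZ)))))))))
  [22] S(S(S(S(S(S(mul(add(Z, Z), add(SZ, SZ))))))))
  [23] S(S(S(S(S(S(mul(Z, add(SZ, SZ))))))))
  [24] S^6(Z)

Answer: normal form = S^6(Z)  (in 24 steps)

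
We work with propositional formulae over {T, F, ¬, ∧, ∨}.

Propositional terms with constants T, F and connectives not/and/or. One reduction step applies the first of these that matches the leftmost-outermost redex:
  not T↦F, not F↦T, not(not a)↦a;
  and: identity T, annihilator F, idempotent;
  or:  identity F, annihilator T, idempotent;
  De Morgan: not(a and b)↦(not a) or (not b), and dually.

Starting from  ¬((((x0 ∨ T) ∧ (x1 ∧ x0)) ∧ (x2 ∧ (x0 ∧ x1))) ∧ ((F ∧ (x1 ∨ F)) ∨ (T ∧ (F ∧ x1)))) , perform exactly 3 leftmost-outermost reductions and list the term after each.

Answer: after 3 steps: ((¬(x0 ∨ T) ∨ ¬(x1 ∧ x0)) ∨ ¬(x2 ∧ (x0 ∧ x1))) ∨ ¬((F ∧ (x1 ∨ F)) ∨ (T ∧ (F ∧ x1)))

Working:
  start: ¬((((x0 ∨ T) ∧ (x1 ∧ x0)) ∧ (x2 ∧ (x0 ∧ x1))) ∧ ((F ∧ (x1 ∨ F)) ∨ (T ∧ (F ∧ x1))))
  →1  ¬(((x0 ∨ T) ∧ (x1 ∧ x0)) ∧ (x2 ∧ (x0 ∧ x1))) ∨ ¬((F ∧ (x1 ∨ F)) ∨ (T ∧ (F ∧ x1)))
  →2  (¬((x0 ∨ T) ∧ (x1 ∧ x0)) ∨ ¬(x2 ∧ (x0 ∧ x1))) ∨ ¬((F ∧ (x1 ∨ F)) ∨ (T ∧ (F ∧ x1)))
  →3  ((¬(x0 ∨ T) ∨ ¬(x1 ∧ x0)) ∨ ¬(x2 ∧ (x0 ∧ x1))) ∨ ¬((F ∧ (x1 ∨ F)) ∨ (T ∧ (F ∧ x1)))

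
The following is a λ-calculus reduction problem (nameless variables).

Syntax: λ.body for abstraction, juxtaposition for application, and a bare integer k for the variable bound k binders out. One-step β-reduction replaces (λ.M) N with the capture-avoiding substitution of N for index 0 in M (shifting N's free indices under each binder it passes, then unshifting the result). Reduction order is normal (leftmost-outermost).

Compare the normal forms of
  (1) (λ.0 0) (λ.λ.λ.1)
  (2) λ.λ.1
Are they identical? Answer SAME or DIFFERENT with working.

Term A:
  start: (λ.0 0) (λ.λ.λ.1)
  →1  (λ.λ.λ.1) (λ.λ.λ.1)
  →2  λ.λ.1

Term B:
  start: λ.λ.1

Answer: SAME — A ⇓ λ.λ.1, B ⇓ λ.λ.1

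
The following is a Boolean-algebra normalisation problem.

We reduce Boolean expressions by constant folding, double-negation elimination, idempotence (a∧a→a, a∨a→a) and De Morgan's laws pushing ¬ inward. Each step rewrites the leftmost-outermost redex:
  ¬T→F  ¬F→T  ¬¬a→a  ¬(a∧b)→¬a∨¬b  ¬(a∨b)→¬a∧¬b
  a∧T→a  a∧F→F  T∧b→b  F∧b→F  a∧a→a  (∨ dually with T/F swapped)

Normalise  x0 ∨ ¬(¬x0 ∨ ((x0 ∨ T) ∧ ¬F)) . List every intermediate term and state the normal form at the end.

  start: x0 ∨ ¬(¬x0 ∨ ((x0 ∨ T) ∧ ¬F))
  [1] x0 ∨ (¬¬x0 ∧ ¬((x0 ∨ T) ∧ ¬F))
  [2] x0 ∨ (x0 ∧ ¬((x0 ∨ T) ∧ ¬F))
  [3] x0 ∨ (x0 ∧ (¬(x0 ∨ T) ∨ ¬¬F))
  [4] x0 ∨ (x0 ∧ ((¬x0 ∧ ¬T) ∨ ¬¬F))
  [5] x0 ∨ (x0 ∧ ((¬x0 ∧ F) ∨ ¬¬F))
  [6] x0 ∨ (x0 ∧ (F ∨ ¬¬F))
  [7] x0 ∨ (x0 ∧ ¬¬F)
  [8] x0 ∨ (x0 ∧ F)
  [9] x0 ∨ F
  [10] x0

Answer: normal form = x0  (in 10 steps)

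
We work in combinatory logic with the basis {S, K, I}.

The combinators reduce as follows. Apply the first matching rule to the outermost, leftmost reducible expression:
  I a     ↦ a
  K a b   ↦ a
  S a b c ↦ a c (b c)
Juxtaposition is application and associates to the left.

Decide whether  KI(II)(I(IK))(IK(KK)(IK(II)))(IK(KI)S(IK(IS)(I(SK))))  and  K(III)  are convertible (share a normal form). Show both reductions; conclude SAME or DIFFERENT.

Term A:
  start: KI(II)(I(IK))(IK(KK)(IK(II)))(IK(KI)S(IK(IS)(I(SK))))
  →1  I(I(IK))(IK(KK)(IK(II)))(IK(KI)S(IK(IS)(I(SK))))
  →2  I(IK)(IK(KK)(IK(II)))(IK(KI)S(IK(IS)(I(SK))))
  →3  IK(IK(KK)(IK(II)))(IK(KI)S(IK(IS)(I(SK))))
  →4  K(IK(KK)(IK(II)))(IK(KI)S(IK(IS)(I(SK))))
  →5  IK(KK)(IK(II))
  →6  K(KK)(IK(II))
  →7  KK

Term B:
  start: K(III)
  →1  K(II)
  →2  KI

Answer: DIFFERENT — A ⇓ KK, B ⇓ KI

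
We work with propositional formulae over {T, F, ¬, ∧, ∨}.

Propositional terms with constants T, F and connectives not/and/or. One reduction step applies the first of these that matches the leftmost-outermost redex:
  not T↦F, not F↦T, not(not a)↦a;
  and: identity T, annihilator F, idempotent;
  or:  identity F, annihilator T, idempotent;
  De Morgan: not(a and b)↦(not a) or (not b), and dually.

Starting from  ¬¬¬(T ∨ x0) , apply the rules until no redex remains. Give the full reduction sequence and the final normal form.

  start: ¬¬¬(T ∨ x0)
  step 1: ¬(T ∨ x0)
  step 2: ¬T ∧ ¬x0
  step 3: F ∧ ¬x0
  step 4: F

Answer: normal form = F  (in 4 steps)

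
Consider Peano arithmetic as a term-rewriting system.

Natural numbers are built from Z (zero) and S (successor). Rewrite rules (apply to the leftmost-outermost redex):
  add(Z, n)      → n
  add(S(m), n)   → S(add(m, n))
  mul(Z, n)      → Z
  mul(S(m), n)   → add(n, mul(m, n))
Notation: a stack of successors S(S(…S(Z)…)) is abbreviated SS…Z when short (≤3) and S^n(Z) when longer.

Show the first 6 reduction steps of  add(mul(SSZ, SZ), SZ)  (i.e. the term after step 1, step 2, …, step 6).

Answer: after 6 steps: S(add(S(add(Z, mul(Z, SZ))), SZ))

Working:
  start: add(mul(SSZ, SZ), SZ)
  step 1: add(add(SZ, mul(SZ, SZ)), SZ)
  step 2: add(S(add(Z, mul(SZ, SZ))), SZ)
  step 3: S(add(add(Z, mul(SZ, SZ)), SZ))
  step 4: S(add(mul(SZ, SZ), SZ))
  step 5: S(add(add(SZ, mul(Z, SZ)), SZ))
  step 6: S(add(S(add(Z, mul(Z, SZ))), SZ))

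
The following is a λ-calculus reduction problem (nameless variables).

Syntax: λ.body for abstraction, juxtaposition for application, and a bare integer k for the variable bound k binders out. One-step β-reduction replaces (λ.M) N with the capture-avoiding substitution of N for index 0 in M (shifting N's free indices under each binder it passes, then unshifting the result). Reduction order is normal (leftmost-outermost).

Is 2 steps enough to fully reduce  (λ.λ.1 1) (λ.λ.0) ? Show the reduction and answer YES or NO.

Answer: YES — reaches normal form λ.λ.0 in 2 ≤ 2 steps

Derivation:
  start: (λ.λ.1 1) (λ.λ.0)
  →1  λ.(λ.λ.0) (λ.λ.0)
  →2  λ.λ.0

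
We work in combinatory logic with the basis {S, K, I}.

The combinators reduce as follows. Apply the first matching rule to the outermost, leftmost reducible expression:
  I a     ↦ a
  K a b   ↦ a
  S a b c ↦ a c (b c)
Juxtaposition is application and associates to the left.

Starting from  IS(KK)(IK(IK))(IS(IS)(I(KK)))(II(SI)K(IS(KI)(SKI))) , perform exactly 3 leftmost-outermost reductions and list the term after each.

Answer: after 3 steps: K(IK(IK)(IS(IS)(I(KK))))(II(SI)K(IS(KI)(SKI)))

Derivation:
  start: IS(KK)(IK(IK))(IS(IS)(I(KK)))(II(SI)K(IS(KI)(SKI)))
  [1] S(KK)(IK(IK))(IS(IS)(I(KK)))(II(SI)K(IS(KI)(SKI)))
  [2] KK(IS(IS)(I(KK)))(IK(IK)(IS(IS)(I(KK))))(II(SI)K(IS(KI)(SKI)))
  [3] K(IK(IK)(IS(IS)(I(KK))))(II(SI)K(IS(KI)(SKI)))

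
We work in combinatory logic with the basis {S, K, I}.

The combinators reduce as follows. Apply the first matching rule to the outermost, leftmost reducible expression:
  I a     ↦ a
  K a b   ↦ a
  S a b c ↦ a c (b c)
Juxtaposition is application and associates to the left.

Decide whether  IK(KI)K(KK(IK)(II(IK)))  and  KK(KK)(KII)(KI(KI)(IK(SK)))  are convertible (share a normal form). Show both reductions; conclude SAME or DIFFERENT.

Term A:
  start: IK(KI)K(KK(IK)(II(IK)))
  →1  K(KI)K(KK(IK)(II(IK)))
  →2  KI(KK(IK)(II(IK)))
  →3  I

Term B:
  start: KK(KK)(KII)(KI(KI)(IK(SK)))
  →1  K(KII)(KI(KI)(IK(SK)))
  →2  KII
  →3  I

Answer: SAME — A ⇓ I, B ⇓ I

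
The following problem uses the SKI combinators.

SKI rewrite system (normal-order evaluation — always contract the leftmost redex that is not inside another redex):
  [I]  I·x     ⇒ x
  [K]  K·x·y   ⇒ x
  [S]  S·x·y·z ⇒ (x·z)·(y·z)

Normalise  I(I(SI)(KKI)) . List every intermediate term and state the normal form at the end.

  start: I(I(SI)(KKI))
  [1] I(SI)(KKI)
  [2] SI(KKI)
  [3] SIK

Answer: normal form = SIK  (in 3 steps)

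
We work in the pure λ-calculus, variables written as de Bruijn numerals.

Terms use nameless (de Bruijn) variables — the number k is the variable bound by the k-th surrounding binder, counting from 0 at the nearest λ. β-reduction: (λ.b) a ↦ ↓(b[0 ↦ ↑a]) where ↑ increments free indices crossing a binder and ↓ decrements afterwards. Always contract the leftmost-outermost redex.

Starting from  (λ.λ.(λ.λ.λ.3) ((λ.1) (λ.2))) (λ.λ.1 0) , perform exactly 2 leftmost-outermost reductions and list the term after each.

Answer: after 2 steps: λ.λ.λ.2

Working:
  start: (λ.λ.(λ.λ.λ.3) ((λ.1) (λ.2))) (λ.λ.1 0)
  [1] λ.(λ.λ.λ.3) ((λ.1) (λ.λ.λ.1 0))
  [2] λ.λ.λ.2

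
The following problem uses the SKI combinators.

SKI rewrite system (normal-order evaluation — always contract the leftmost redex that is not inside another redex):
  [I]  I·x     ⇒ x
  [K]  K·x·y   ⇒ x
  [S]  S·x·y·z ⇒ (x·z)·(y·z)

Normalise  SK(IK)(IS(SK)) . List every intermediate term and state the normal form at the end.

  start: SK(IK)(IS(SK))
  →1  K(IS(SK))(IK(IS(SK)))
  →2  IS(SK)
  →3  S(SK)

Answer: normal form = S(SK)  (in 3 steps)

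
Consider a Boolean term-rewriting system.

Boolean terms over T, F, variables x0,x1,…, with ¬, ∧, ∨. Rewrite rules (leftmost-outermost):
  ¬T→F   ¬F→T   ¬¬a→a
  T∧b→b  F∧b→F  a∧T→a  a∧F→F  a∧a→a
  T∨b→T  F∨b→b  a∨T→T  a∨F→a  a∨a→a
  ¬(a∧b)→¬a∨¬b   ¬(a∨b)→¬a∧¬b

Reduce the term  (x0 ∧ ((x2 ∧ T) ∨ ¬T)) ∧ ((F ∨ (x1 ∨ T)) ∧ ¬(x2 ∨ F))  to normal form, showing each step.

  start: (x0 ∧ ((x2 ∧ T) ∨ ¬T)) ∧ ((F ∨ (x1 ∨ T)) ∧ ¬(x2 ∨ F))
  step 1: (x0 ∧ (x2 ∨ ¬T)) ∧ ((F ∨ (x1 ∨ T)) ∧ ¬(x2 ∨ F))
  step 2: (x0 ∧ (x2 ∨ F)) ∧ ((F ∨ (x1 ∨ T)) ∧ ¬(x2 ∨ F))
  step 3: (x0 ∧ x2) ∧ ((F ∨ (x1 ∨ T)) ∧ ¬(x2 ∨ F))
  step 4: (x0 ∧ x2) ∧ ((x1 ∨ T) ∧ ¬(x2 ∨ F))
  step 5: (x0 ∧ x2) ∧ (T ∧ ¬(x2 ∨ F))
  step 6: (x0 ∧ x2) ∧ ¬(x2 ∨ F)
  step 7: (x0 ∧ x2) ∧ (¬x2 ∧ ¬F)
  step 8: (x0 ∧ x2) ∧ (¬x2 ∧ T)
  step 9: (x0 ∧ x2) ∧ ¬x2

Answer: normal form = (x0 ∧ x2) ∧ ¬x2  (in 9 steps)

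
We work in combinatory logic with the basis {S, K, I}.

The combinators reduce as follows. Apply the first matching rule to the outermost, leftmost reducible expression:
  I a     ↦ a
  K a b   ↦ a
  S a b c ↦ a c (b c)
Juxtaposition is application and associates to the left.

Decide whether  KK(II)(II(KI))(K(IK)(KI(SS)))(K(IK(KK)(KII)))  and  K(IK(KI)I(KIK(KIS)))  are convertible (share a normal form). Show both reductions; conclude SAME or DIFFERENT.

Term A:
  start: KK(II)(II(KI))(K(IK)(KI(SS)))(K(IK(KK)(KII)))
  →1  K(II(KI))(K(IK)(KI(SS)))(K(IK(KK)(KII)))
  →2  II(KI)(K(IK(KK)(KII)))
  →3  I(KI)(K(IK(KK)(KII)))
  →4  KI(K(IK(KK)(KII)))
  →5  I

Term B:
  start: K(IK(KI)I(KIK(KIS)))
  →1  K(K(KI)I(KIK(KIS)))
  →2  K(KI(KIK(KIS)))
  →3  KI

Answer: DIFFERENT — A ⇓ I, B ⇓ KI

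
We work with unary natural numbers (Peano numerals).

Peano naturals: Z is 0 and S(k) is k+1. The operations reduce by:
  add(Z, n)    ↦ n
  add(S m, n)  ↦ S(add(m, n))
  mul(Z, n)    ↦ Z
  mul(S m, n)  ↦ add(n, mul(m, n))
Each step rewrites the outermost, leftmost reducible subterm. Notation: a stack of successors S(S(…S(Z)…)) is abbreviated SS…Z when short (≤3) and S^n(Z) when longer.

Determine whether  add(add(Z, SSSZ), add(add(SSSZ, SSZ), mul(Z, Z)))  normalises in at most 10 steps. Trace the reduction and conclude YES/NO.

Answer: NO — after 10 steps the term is S(S(S(S(S(add(S(add(Z, SSZ)), mul(Z, Z))))))), not yet normal

Working:
  start: add(add(Z, SSSZ), add(add(SSSZ, SSZ), mul(Z, Z)))
  [1] add(SSSZ, add(add(SSSZ, SSZ), mul(Z, Z)))
  [2] S(add(SSZ, add(add(SSSZ, SSZ), mul(Z, Z))))
  [3] S(S(add(SZ, add(add(SSSZ, SSZ), mul(Z, Z)))))
  [4] S(S(S(add(Z, add(add(SSSZ, SSZ), mul(Z, Z))))))
  [5] S(S(S(add(add(SSSZ, SSZ), mul(Z, Z)))))
  [6] S(S(S(add(S(add(SSZ, SSZ)), mul(Z, Z)))))
  [7] S(S(S(S(add(add(SSZ, SSZ), mul(Z, Z))))))
  [8] S(S(S(S(add(S(add(SZ, SSZ)), mul(Z, Z))))))
  [9] S(S(S(S(S(add(add(SZ, SSZ), mul(Z, Z)))))))
  [10] S(S(S(S(S(add(S(add(Z, SSZ)), mul(Z, Z)))))))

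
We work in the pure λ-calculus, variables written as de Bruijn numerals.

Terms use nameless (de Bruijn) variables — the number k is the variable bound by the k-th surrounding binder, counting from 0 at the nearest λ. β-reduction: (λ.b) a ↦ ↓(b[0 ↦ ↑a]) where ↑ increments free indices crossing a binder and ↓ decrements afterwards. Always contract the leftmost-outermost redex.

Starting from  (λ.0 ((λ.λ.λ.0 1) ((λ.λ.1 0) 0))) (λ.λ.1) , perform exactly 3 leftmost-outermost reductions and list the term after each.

Answer: after 3 steps: λ.λ.λ.0 1

Working:
  start: (λ.0 ((λ.λ.λ.0 1) ((λ.λ.1 0) 0))) (λ.λ.1)
  [1] (λ.λ.1) ((λ.λ.λ.0 1) ((λ.λ.1 0) (λ.λ.1)))
  [2] λ.(λ.λ.λ.0 1) ((λ.λ.1 0) (λ.λ.1))
  [3] λ.λ.λ.0 1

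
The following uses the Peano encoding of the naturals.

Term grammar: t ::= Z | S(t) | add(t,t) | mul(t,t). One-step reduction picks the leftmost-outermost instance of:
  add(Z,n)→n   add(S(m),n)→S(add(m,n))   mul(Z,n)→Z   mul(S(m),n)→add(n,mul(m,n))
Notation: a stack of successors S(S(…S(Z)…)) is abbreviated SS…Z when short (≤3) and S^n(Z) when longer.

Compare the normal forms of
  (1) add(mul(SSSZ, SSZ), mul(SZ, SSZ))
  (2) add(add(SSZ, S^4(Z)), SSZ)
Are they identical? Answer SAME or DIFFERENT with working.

Answer: SAME — A ⇓ S^8(Z), B ⇓ S^8(Z)

Derivation:
Term A:
  start: add(mul(SSSZ, SSZ), mul(SZ, SSZ))
  step 1: add(add(SSZ, mul(SSZ, SSZ)), mul(SZ, SSZ))
  step 2: add(S(add(SZ, mul(SSZ, SSZ))), mul(SZ, SSZ))
  step 3: S(add(add(SZ, mul(SSZ, SSZ)), mul(SZ, SSZ)))
  step 4: S(add(S(add(Z, mul(SSZ, SSZ))), mul(SZ, SSZ)))
  step 5: S(S(add(add(Z, mul(SSZ, SSZ)), mul(SZ, SSZ))))
  step 6: S(S(add(mul(SSZ, SSZ), mul(SZ, SSZ))))
  step 7: S(S(add(add(SSZ, mul(SZ, SSZ)), mul(SZ, SSZ))))
  step 8: S(S(add(S(add(SZ, mul(SZ, SSZ))), mul(SZ, SSZ))))
  step 9: S(S(S(add(add(SZ, mul(SZ, SSZ)), mul(SZ, SSZ)))))
  step 10: S(S(S(add(S(add(Z, mul(SZ, SSZ))), mul(SZ, SSZ)))))
  step 11: S(S(S(S(add(add(Z, mul(SZ, SSZ)), mul(SZ, SSZ))))))
  step 12: S(S(S(S(add(mul(SZ, SSZ), mul(SZ, SSZ))))))
  step 13: S(S(S(S(add(add(SSZ, mul(Z, SSZ)), mul(SZ, SSZ))))))
  step 14: S(S(S(S(add(S(add(SZ, mul(Z, SSZ))), mul(SZ, SSZ))))))
  step 15: S(S(S(S(S(add(add(SZ, mul(Z, SSZ)), mul(SZ, SSZ)))))))
  step 16: S(S(S(S(S(add(S(add(Z, mul(Z, SSZ))), mul(SZ, SSZ)))))))
  step 17: S(S(S(S(S(S(add(add(Z, mul(Z, SSZ)), mul(SZ, SSZ))))))))
  step 18: S(S(S(S(S(S(add(mul(Z, SSZ), mul(SZ, SSZ))))))))
  step 19: S(S(S(S(S(S(add(Z, mul(SZ, SSZ))))))))
  step 20: S(S(S(S(S(S(mul(SZ, SSZ)))))))
  step 21: S(S(S(S(S(S(add(SSZ, mul(Z, SSZ))))))))
  step 22: S(S(S(S(S(S(S(add(SZ, mul(Z, SSZ)))))))))
  step 23: S(S(S(S(S(S(S(S(add(Z, mul(Z, SSZ))))))))))
  step 24: S(S(S(S(S(S(S(S(mul(Z, SSZ)))))))))
  step 25: S^8(Z)

Term B:
  start: add(add(SSZ, S^4(Z)), SSZ)
  step 1: add(S(add(SZ, S^4(Z))), SSZ)
  step 2: S(add(add(SZ, S^4(Z)), SSZ))
  step 3: S(add(S(add(Z, S^4(Z))), SSZ))
  step 4: S(S(add(add(Z, S^4(Z)), SSZ)))
  step 5: S(S(add(S^4(Z), SSZ)))
  step 6: S(S(S(add(SSSZ, SSZ))))
  step 7: S(S(S(S(add(SSZ, SSZ)))))
  step 8: S(S(S(S(S(add(SZ, SSZ))))))
  step 9: S(S(S(S(S(S(add(Z, SSZ)))))))
  step 10: S^8(Z)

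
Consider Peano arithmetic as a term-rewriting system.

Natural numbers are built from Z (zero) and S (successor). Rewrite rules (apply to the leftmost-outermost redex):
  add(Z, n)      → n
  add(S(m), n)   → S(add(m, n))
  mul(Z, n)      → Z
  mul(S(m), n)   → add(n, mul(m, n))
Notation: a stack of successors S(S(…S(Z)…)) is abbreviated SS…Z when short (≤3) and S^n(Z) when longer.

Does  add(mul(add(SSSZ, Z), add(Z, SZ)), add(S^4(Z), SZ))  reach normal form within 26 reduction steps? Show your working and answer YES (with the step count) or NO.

  start: add(mul(add(SSSZ, Z), add(Z, SZ)), add(S^4(Z), SZ))
  →1  add(mul(S(add(SSZ, Z)), add(Z, SZ)), add(S^4(Z), SZ))
  →2  add(add(add(Z, SZ), mul(add(SSZ, Z), add(Z, SZ))), add(S^4(Z), SZ))
  →3  add(add(SZ, mul(add(SSZ, Z), add(Z, SZ))), add(S^4(Z), SZ))
  →4  add(S(add(Z, mul(add(SSZ, Z), add(Z, SZ)))), add(S^4(Z), SZ))
  →5  S(add(add(Z, mul(add(SSZ, Z), add(Z, SZ))), add(S^4(Z), SZ)))
  →6  S(add(mul(add(SSZ, Z), add(Z, SZ)), add(S^4(Z), SZ)))
  →7  S(add(mul(S(add(SZ, Z)), add(Z, SZ)), add(S^4(Z), SZ)))
  →8  S(add(add(add(Z, SZ), mul(add(SZ, Z), add(Z, SZ))), add(S^4(Z), SZ)))
  →9  S(add(add(SZ, mul(add(SZ, Z), add(Z, SZ))), add(S^4(Z), SZ)))
  →10  S(add(S(add(Z, mul(add(SZ, Z), add(Z, SZ)))), add(S^4(Z), SZ)))
  →11  S(S(add(add(Z, mul(add(SZ, Z), add(Z, SZ))), add(S^4(Z), SZ))))
  →12  S(S(add(mul(add(SZ, Z), add(Z, SZ)), add(S^4(Z), SZ))))
  →13  S(S(add(mul(S(add(Z, Z)), add(Z, SZ)), add(S^4(Z), SZ))))
  →14  S(S(add(add(add(Z, SZ), mul(add(Z, Z), add(Z, SZ))), add(S^4(Z), SZ))))
  →15  S(S(add(add(SZ, mul(add(Z, Z), add(Z, SZ))), add(S^4(Z), SZ))))
  →16  S(S(add(S(add(Z, mul(add(Z, Z), add(Z, SZ)))), add(S^4(Z), SZ))))
  →17  S(S(S(add(add(Z, mul(add(Z, Z), add(Z, SZ))), add(S^4(Z), SZ)))))
  →18  S(S(S(add(mul(add(Z, Z), add(Z, SZ)), add(S^4(Z), SZ)))))
  →19  S(S(S(add(mul(Z, add(Z, SZ)), add(S^4(Z), SZ)))))
  →20  S(S(S(add(Z, add(S^4(Z), SZ)))))
  →21  S(S(S(add(S^4(Z), SZ))))
  →22  S(S(S(S(add(SSSZ, SZ)))))
  →23  S(S(S(S(S(add(SSZ, SZ))))))
  →24  S(S(S(S(S(S(add(SZ, SZ)))))))
  →25  S(S(S(S(S(S(S(add(Z, SZ))))))))
  →26  S^8(Z)

Answer: YES — reaches normal form S^8(Z) in 26 ≤ 26 steps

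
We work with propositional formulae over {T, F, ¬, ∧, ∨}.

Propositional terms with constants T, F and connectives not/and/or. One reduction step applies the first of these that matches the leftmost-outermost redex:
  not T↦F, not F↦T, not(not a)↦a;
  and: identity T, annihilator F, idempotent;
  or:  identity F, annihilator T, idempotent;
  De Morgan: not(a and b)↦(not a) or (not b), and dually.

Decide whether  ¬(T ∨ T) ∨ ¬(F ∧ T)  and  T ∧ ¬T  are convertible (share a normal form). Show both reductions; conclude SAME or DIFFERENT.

Term A:
  start: ¬(T ∨ T) ∨ ¬(F ∧ T)
  step 1: (¬T ∧ ¬T) ∨ ¬(F ∧ T)
  step 2: ¬T ∨ ¬(F ∧ T)
  step 3: F ∨ ¬(F ∧ T)
  step 4: ¬(F ∧ T)
  step 5: ¬F ∨ ¬T
  step 6: T ∨ ¬T
  step 7: T

Term B:
  start: T ∧ ¬T
  step 1: ¬T
  step 2: F

Answer: DIFFERENT — A ⇓ T, B ⇓ F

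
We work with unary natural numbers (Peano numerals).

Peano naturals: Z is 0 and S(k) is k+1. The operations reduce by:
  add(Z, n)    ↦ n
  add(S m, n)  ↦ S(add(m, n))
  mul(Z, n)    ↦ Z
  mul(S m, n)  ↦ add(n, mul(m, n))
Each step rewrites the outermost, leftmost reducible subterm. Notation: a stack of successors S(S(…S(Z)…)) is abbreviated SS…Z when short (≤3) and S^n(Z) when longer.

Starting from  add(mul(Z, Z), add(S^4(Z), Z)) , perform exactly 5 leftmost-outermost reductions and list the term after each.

Answer: after 5 steps: S(S(S(add(SZ, Z))))

Working:
  start: add(mul(Z, Z), add(S^4(Z), Z))
  [1] add(Z, add(S^4(Z), Z))
  [2] add(S^4(Z), Z)
  [3] S(add(SSSZ, Z))
  [4] S(S(add(SSZ, Z)))
  [5] S(S(S(add(SZ, Z))))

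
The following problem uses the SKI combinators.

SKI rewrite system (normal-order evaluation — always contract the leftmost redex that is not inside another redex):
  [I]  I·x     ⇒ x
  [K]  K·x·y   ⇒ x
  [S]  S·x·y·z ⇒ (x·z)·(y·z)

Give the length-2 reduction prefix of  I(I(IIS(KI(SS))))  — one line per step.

Answer: after 2 steps: IIS(KI(SS))

Derivation:
  start: I(I(IIS(KI(SS))))
  →1  I(IIS(KI(SS)))
  →2  IIS(KI(SS))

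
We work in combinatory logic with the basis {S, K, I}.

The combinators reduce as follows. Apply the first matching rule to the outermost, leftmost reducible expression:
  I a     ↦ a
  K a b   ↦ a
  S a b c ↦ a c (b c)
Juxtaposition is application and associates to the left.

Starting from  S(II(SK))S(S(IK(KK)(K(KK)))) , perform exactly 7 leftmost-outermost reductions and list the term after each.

  start: S(II(SK))S(S(IK(KK)(K(KK))))
  step 1: II(SK)(S(IK(KK)(K(KK))))(S(S(IK(KK)(K(KK)))))
  step 2: I(SK)(S(IK(KK)(K(KK))))(S(S(IK(KK)(K(KK)))))
  step 3: SK(S(IK(KK)(K(KK))))(S(S(IK(KK)(K(KK)))))
  step 4: K(S(S(IK(KK)(K(KK)))))(S(IK(KK)(K(KK)))(S(S(IK(KK)(K(KK))))))
  step 5: S(S(IK(KK)(K(KK))))
  step 6: S(S(K(KK)(K(KK))))
  step 7: S(S(KK))

Answer: after 7 steps: S(S(KK))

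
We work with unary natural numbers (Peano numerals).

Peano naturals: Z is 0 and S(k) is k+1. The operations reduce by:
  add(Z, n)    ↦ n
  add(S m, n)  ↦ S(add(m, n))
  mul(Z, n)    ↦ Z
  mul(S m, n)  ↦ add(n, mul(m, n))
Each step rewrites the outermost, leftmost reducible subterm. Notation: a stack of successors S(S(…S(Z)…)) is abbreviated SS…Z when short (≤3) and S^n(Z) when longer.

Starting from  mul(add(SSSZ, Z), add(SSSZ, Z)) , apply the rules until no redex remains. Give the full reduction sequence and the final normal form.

Answer: normal form = S^9(Z)  (in 32 steps)

Derivation:
  start: mul(add(SSSZ, Z), add(SSSZ, Z))
  step 1: mul(S(add(SSZ, Z)), add(SSSZ, Z))
  step 2: add(add(SSSZ, Z), mul(add(SSZ, Z), add(SSSZ, Z)))
  step 3: add(S(add(SSZ, Z)), mul(add(SSZ, Z), add(SSSZ, Z)))
  step 4: S(add(add(SSZ, Z), mul(add(SSZ, Z), add(SSSZ, Z))))
  step 5: S(add(S(add(SZ, Z)), mul(add(SSZ, Z), add(SSSZ, Z))))
  step 6: S(S(add(add(SZ, Z), mul(add(SSZ, Z), add(SSSZ, Z)))))
  step 7: S(S(add(S(add(Z, Z)), mul(add(SSZ, Z), add(SSSZ, Z)))))
  step 8: S(S(S(add(add(Z, Z), mul(add(SSZ, Z), add(SSSZ, Z))))))
  step 9: S(S(S(add(Z, mul(add(SSZ, Z), add(SSSZ, Z))))))
  step 10: S(S(S(mul(add(SSZ, Z), add(SSSZ, Z)))))
  step 11: S(S(S(mul(S(add(SZ, Z)), add(SSSZ, Z)))))
  step 12: S(S(S(add(add(SSSZ, Z), mul(add(SZ, Z), add(SSSZ, Z))))))
  step 13: S(S(S(add(S(add(SSZ, Z)), mul(add(SZ, Z), add(SSSZ, Z))))))
  step 14: S(S(S(S(add(add(SSZ, Z), mul(add(SZ, Z), add(SSSZ, Z)))))))
  step 15: S(S(S(S(add(S(add(SZ, Z)), mul(add(SZ, Z), add(SSSZ, Z)))))))
  step 16: S(S(S(S(S(add(add(SZ, Z), mul(add(SZ, Z), add(SSSZ, Z))))))))
  step 17: S(S(S(S(S(add(S(add(Z, Z)), mul(add(SZ, Z), add(SSSZ, Z))))))))
  step 18: S(S(S(S(S(S(add(add(Z, Z), mul(add(SZ, Z), add(SSSZ, Z)))))))))
  step 19: S(S(S(S(S(S(add(Z, mul(add(SZ, Z), add(SSSZ, Z)))))))))
  step 20: S(S(S(S(S(S(mul(add(SZ, Z), add(SSSZ, Z))))))))
  step 21: S(S(S(S(S(S(mul(S(add(Z, Z)), add(SSSZ, Z))))))))
  step 22: S(S(S(S(S(S(add(add(SSSZ, Z), mul(add(Z, Z), add(SSSZ, Z)))))))))
  step 23: S(S(S(S(S(S(add(S(add(SSZ, Z)), mul(add(Z, Z), add(SSSZ, Z)))))))))
  step 24: S(S(S(S(S(S(S(add(add(SSZ, Z), mul(add(Z, Z), add(SSSZ, Z))))))))))
  step 25: S(S(S(S(S(S(S(add(S(add(SZ, Z)), mul(add(Z, Z), add(SSSZ, Z))))))))))
  step 26: S(S(S(S(S(S(S(S(add(add(SZ, Z), mul(add(Z, Z), add(SSSZ, Z)))))))))))
  step 27: S(S(S(S(S(S(S(S(add(S(add(Z, Z)), mul(add(Z, Z), add(SSSZ, Z)))))))))))
  step 28: S(S(S(S(S(S(S(S(S(add(add(Z, Z), mul(add(Z, Z), add(SSSZ, Z))))))))))))
  step 29: S(S(S(S(S(S(S(S(S(add(Z, mul(add(Z, Z), add(SSSZ, Z))))))))))))
  step 30: S(S(S(S(S(S(S(S(S(mul(add(Z, Z), add(SSSZ, Z)))))))))))
  step 31: S(S(S(S(S(S(S(S(S(mul(Z, add(SSSZ, Z)))))))))))
  step 32: S^9(Z)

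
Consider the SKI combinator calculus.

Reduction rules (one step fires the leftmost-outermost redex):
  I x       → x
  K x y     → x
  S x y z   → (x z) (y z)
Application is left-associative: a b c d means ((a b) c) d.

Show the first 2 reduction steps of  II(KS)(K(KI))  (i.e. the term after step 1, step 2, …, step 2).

  start: II(KS)(K(KI))
  [1] I(KS)(K(KI))
  [2] KS(K(KI))

Answer: after 2 steps: KS(K(KI))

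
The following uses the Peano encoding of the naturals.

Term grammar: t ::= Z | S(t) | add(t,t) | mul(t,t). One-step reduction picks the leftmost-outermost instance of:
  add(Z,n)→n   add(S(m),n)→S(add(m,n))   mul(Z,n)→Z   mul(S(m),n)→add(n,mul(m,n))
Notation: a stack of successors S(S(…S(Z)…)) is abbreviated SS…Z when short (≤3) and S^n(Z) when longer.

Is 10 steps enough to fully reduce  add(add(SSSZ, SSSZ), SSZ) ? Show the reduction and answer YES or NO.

  start: add(add(SSSZ, SSSZ), SSZ)
  [1] add(S(add(SSZ, SSSZ)), SSZ)
  [2] S(add(add(SSZ, SSSZ), SSZ))
  [3] S(add(S(add(SZ, SSSZ)), SSZ))
  [4] S(S(add(add(SZ, SSSZ), SSZ)))
  [5] S(S(add(S(add(Z, SSSZ)), SSZ)))
  [6] S(S(S(add(add(Z, SSSZ), SSZ))))
  [7] S(S(S(add(SSSZ, SSZ))))
  [8] S(S(S(S(add(SSZ, SSZ)))))
  [9] S(S(S(S(S(add(SZ, SSZ))))))
  [10] S(S(S(S(S(S(add(Z, SSZ)))))))

Answer: NO — after 10 steps the term is S(S(S(S(S(S(add(Z, SSZ))))))), not yet normal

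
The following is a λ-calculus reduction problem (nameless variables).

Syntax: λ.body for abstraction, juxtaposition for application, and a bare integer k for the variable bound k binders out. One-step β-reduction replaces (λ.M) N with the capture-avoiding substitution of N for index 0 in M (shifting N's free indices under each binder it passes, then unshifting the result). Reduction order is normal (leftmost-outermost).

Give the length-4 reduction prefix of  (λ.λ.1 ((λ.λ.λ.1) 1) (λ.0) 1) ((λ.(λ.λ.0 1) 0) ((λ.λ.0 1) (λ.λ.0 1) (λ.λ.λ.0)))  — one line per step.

  start: (λ.λ.1 ((λ.λ.λ.1) 1) (λ.0) 1) ((λ.(λ.λ.0 1) 0) ((λ.λ.0 1) (λ.λ.0 1) (λ.λ.λ.0)))
  step 1: λ.(λ.(λ.λ.0 1) 0) ((λ.λ.0 1) (λ.λ.0 1) (λ.λ.λ.0)) ((λ.λ.λ.1) ((λ.(λ.λ.0 1) 0) ((λ.λ.0 1) (λ.λ.0 1) (λ.λ.λ.0)))) (λ.0) ((λ.(λ.λ.0 1) 0) ((λ.λ.0 1) (λ.λ.0 1) (λ.λ.λ.0)))
  step 2: λ.(λ.λ.0 1) ((λ.λ.0 1) (λ.λ.0 1) (λ.λ.λ.0)) ((λ.λ.λ.1) ((λ.(λ.λ.0 1) 0) ((λ.λ.0 1) (λ.λ.0 1) (λ.λ.λ.0)))) (λ.0) ((λ.(λ.λ.0 1) 0) ((λ.λ.0 1) (λ.λ.0 1) (λ.λ.λ.0)))
  step 3: λ.(λ.0 ((λ.λ.0 1) (λ.λ.0 1) (λ.λ.λ.0))) ((λ.λ.λ.1) ((λ.(λ.λ.0 1) 0) ((λ.λ.0 1) (λ.λ.0 1) (λ.λ.λ.0)))) (λ.0) ((λ.(λ.λ.0 1) 0) ((λ.λ.0 1) (λ.λ.0 1) (λ.λ.λ.0)))
  step 4: λ.(λ.λ.λ.1) ((λ.(λ.λ.0 1) 0) ((λ.λ.0 1) (λ.λ.0 1) (λ.λ.λ.0))) ((λ.λ.0 1) (λ.λ.0 1) (λ.λ.λ.0)) (λ.0) ((λ.(λ.λ.0 1) 0) ((λ.λ.0 1) (λ.λ.0 1) (λ.λ.λ.0)))

Answer: after 4 steps: λ.(λ.λ.λ.1) ((λ.(λ.λ.0 1) 0) ((λ.λ.0 1) (λ.λ.0 1) (λ.λ.λ.0))) ((λ.λ.0 1) (λ.λ.0 1) (λ.λ.λ.0)) (λ.0) ((λ.(λ.λ.0 1) 0) ((λ.λ.0 1) (λ.λ.0 1) (λ.λ.λ.0)))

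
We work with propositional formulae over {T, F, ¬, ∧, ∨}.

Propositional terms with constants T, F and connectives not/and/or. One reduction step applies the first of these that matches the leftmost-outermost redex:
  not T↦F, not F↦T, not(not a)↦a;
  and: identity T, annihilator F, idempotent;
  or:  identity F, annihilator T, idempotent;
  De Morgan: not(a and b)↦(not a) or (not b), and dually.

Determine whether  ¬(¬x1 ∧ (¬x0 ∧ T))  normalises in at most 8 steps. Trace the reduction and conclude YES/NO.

  start: ¬(¬x1 ∧ (¬x0 ∧ T))
  →1  ¬¬x1 ∨ ¬(¬x0 ∧ T)
  →2  x1 ∨ ¬(¬x0 ∧ T)
  →3  x1 ∨ (¬¬x0 ∨ ¬T)
  →4  x1 ∨ (x0 ∨ ¬T)
  →5  x1 ∨ (x0 ∨ F)
  →6  x1 ∨ x0

Answer: YES — reaches normal form x1 ∨ x0 in 6 ≤ 8 steps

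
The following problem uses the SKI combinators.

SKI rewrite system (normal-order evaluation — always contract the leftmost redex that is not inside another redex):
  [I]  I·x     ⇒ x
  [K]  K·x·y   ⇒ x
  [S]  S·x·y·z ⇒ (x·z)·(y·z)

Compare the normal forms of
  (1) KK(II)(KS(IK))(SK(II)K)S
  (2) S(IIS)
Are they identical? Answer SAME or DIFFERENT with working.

Term A:
  start: KK(II)(KS(IK))(SK(II)K)S
  [1] K(KS(IK))(SK(II)K)S
  [2] KS(IK)S
  [3] SS

Term B:
  start: S(IIS)
  [1] S(IS)
  [2] SS

Answer: SAME — A ⇓ SS, B ⇓ SS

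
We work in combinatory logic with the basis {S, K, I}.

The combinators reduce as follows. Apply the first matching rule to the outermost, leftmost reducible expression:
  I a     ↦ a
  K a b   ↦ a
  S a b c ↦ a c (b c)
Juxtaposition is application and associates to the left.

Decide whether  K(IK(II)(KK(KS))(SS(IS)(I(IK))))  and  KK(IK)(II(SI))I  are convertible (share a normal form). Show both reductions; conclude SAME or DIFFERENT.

Answer: DIFFERENT — A ⇓ K(SK(SK)), B ⇓ SI

Working:
Term A:
  start: K(IK(II)(KK(KS))(SS(IS)(I(IK))))
  [1] K(K(II)(KK(KS))(SS(IS)(I(IK))))
  [2] K(II(SS(IS)(I(IK))))
  [3] K(I(SS(IS)(I(IK))))
  [4] K(SS(IS)(I(IK)))
  [5] K(S(I(IK))(IS(I(IK))))
  [6] K(S(IK)(IS(I(IK))))
  [7] K(SK(IS(I(IK))))
  [8] K(SK(S(I(IK))))
  [9] K(SK(S(IK)))
  [10] K(SK(SK))

Term B:
  start: KK(IK)(II(SI))I
  [1] K(II(SI))I
  [2] II(SI)
  [3] I(SI)
  [4] SI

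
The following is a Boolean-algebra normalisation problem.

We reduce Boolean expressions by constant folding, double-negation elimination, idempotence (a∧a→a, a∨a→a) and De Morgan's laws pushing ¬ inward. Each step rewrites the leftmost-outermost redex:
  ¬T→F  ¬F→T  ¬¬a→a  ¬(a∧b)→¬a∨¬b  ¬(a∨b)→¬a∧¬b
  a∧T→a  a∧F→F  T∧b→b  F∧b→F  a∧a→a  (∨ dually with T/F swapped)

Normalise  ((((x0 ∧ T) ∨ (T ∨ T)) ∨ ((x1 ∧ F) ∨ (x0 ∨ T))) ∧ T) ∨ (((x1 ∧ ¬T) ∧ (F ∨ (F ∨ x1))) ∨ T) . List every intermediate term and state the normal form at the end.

Answer: normal form = T  (in 6 steps)

Working:
  start: ((((x0 ∧ T) ∨ (T ∨ T)) ∨ ((x1 ∧ F) ∨ (x0 ∨ T))) ∧ T) ∨ (((x1 ∧ ¬T) ∧ (F ∨ (F ∨ x1))) ∨ T)
  step 1: (((x0 ∧ T) ∨ (T ∨ T)) ∨ ((x1 ∧ F) ∨ (x0 ∨ T))) ∨ (((x1 ∧ ¬T) ∧ (F ∨ (F ∨ x1))) ∨ T)
  step 2: ((x0 ∨ (T ∨ T)) ∨ ((x1 ∧ F) ∨ (x0 ∨ T))) ∨ (((x1 ∧ ¬T) ∧ (F ∨ (F ∨ x1))) ∨ T)
  step 3: ((x0 ∨ T) ∨ ((x1 ∧ F) ∨ (x0 ∨ T))) ∨ (((x1 ∧ ¬T) ∧ (F ∨ (F ∨ x1))) ∨ T)
  step 4: (T ∨ ((x1 ∧ F) ∨ (x0 ∨ T))) ∨ (((x1 ∧ ¬T) ∧ (F ∨ (F ∨ x1))) ∨ T)
  step 5: T ∨ (((x1 ∧ ¬T) ∧ (F ∨ (F ∨ x1))) ∨ T)
  step 6: T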